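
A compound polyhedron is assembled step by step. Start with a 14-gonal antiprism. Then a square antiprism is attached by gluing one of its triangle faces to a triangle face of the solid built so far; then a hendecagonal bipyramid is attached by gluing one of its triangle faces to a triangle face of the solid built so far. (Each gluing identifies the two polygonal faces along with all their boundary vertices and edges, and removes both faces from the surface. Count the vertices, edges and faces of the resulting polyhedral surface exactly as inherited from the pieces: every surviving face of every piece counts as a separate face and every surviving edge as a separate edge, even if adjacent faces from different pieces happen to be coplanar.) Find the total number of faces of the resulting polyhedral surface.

A 14-gonal antiprism: V=28, E=56, F=30.
Attach a square antiprism (V=8, E=16, F=10) along a 3-gon: merge 3 vertices and 3 edges, delete both glued faces → V=33, E=69, F=38.
Attach a hendecagonal bipyramid (V=13, E=33, F=22) along a 3-gon: merge 3 vertices and 3 edges, delete both glued faces → V=43, E=99, F=58.
Check: V − E + F = 43 − 99 + 58 = 2.

58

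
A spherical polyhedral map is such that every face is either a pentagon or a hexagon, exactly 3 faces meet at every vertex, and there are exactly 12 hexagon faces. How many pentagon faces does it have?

12

Let x be the number of pentagons; then F = 12 + x.
Edge–face incidences: 2E = 6·12 + 5·x = 72 + 5x.
Every vertex has degree 3, so 3V = 2E.
Euler: V − E + F = 2 ⇒ (2E)/3 − E + (12 + x) = 2.
Multiply by 6: 2·(2E) − 3·(2E) + 6·(12 + x) = 12, i.e. 72 + 6x − (72 + 5x) = 12.
Collecting terms: x = 12.
Then 2E = 72 + 5·12 = 132, so E = 66, V = 2E/3 = 44, F = 12 + 12 = 24.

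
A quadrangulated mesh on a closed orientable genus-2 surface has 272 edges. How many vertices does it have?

134

χ = 2 − 2·2 = -2, and every face is a square so 4F = 2E.
F = 2E/4 = 136. Then V = -2 + E − F = -2 + 272 − 136 = 134.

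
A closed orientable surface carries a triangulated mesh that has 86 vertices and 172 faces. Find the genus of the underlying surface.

Every face is a triangle, so 2E = 3·172 = 516, giving E = 258.
χ = V − E + F = 86 − 258 + 172 = 0.
For a closed orientable surface χ = 2 − 2g, so g = (2 − (0))/2 = 1.

1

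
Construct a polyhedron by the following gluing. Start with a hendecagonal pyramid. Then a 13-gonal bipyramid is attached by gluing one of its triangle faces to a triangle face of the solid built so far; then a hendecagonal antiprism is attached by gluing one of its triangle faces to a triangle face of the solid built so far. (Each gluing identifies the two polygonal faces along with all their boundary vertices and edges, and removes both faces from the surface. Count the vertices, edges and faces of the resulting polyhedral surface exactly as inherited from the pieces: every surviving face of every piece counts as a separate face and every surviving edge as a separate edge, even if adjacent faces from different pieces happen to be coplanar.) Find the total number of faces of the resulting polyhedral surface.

58

A hendecagonal pyramid: V=12, E=22, F=12.
Attach a 13-gonal bipyramid (V=15, E=39, F=26) along a 3-gon: merge 3 vertices and 3 edges, delete both glued faces → V=24, E=58, F=36.
Attach a hendecagonal antiprism (V=22, E=44, F=24) along a 3-gon: merge 3 vertices and 3 edges, delete both glued faces → V=43, E=99, F=58.
Check: V − E + F = 43 − 99 + 58 = 2.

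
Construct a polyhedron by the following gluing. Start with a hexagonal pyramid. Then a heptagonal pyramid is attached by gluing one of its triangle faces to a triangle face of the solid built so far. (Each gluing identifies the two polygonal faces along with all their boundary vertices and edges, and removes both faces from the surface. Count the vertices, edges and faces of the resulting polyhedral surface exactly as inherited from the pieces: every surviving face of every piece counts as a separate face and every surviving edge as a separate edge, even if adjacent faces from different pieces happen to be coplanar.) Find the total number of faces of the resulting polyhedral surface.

13

A hexagonal pyramid: V=7, E=12, F=7.
Attach a heptagonal pyramid (V=8, E=14, F=8) along a 3-gon: merge 3 vertices and 3 edges, delete both glued faces → V=12, E=23, F=13.
Check: V − E + F = 12 − 23 + 13 = 2.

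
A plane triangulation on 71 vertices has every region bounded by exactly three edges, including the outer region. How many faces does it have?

In a plane triangulation 3F = 2E and V − E + F = 2, so F = 2V − 4 = 2·71 − 4 = 138.

138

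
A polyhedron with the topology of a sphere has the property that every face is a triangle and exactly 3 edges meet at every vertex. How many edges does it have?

6

Each face has 3 edges and each edge borders two faces, so 2E = 3F.
Each vertex has degree 3, so 3V = 2E and hence V = 3F/3.
Euler: V − E + F = 2 ⇒ (3F/3) − (3F/2) + F = 2.
Multiply by 6: (6 − 9 + 6)F = 12, i.e. 3F = 12.
So F = 4, E = 3·4/2 = 6, V = 3·4/3 = 4.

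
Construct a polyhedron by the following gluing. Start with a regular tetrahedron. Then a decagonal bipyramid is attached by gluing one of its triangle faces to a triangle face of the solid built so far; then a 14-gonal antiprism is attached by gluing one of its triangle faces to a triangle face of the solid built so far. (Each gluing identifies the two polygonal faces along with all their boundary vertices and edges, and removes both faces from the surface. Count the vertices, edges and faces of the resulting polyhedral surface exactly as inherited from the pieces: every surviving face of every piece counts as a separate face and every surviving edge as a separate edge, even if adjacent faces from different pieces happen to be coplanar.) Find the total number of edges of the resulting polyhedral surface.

86

A regular tetrahedron: V=4, E=6, F=4.
Attach a decagonal bipyramid (V=12, E=30, F=20) along a 3-gon: merge 3 vertices and 3 edges, delete both glued faces → V=13, E=33, F=22.
Attach a 14-gonal antiprism (V=28, E=56, F=30) along a 3-gon: merge 3 vertices and 3 edges, delete both glued faces → V=38, E=86, F=50.
Check: V − E + F = 38 − 86 + 50 = 2.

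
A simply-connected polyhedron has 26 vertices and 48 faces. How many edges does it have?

Here V − E + F = 2.
E = V + F − (2) = 26 + 48 − (2) = 72.

72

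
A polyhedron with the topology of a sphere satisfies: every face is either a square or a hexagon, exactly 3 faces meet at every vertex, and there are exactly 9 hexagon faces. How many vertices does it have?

26

Let x be the number of squares; then F = 9 + x.
Edge–face incidences: 2E = 6·9 + 4·x = 54 + 4x.
Every vertex has degree 3, so 3V = 2E.
Euler: V − E + F = 2 ⇒ (2E)/3 − E + (9 + x) = 2.
Multiply by 6: 2·(2E) − 3·(2E) + 6·(9 + x) = 12, i.e. 54 + 6x − (54 + 4x) = 12.
Collecting terms: 2x = 12, so x = 6.
Then 2E = 54 + 4·6 = 78, so E = 39, V = 2E/3 = 26, F = 9 + 6 = 15.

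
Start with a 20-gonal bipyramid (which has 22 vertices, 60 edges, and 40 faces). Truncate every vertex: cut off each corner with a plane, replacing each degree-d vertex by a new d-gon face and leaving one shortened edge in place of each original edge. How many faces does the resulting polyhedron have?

Truncation replaces each original edge-end by a new vertex, so V′ = 2E = 120.
Each original edge survives, and each old vertex of degree d contributes d new edges; summing degrees gives Σd = 2E, so E′ = E + 2E = 3E = 180.
Each original face survives and each original vertex becomes one new face: F′ = F + V = 62.

62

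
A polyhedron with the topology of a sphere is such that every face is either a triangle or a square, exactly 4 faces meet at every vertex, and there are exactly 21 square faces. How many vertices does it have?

Let x be the number of triangles; then F = 21 + x.
Edge–face incidences: 2E = 4·21 + 3·x = 84 + 3x.
Every vertex has degree 4, so 4V = 2E.
Euler: V − E + F = 2 ⇒ (2E)/4 − E + (21 + x) = 2.
Multiply by 8: 2·(2E) − 4·(2E) + 8·(21 + x) = 16, i.e. 168 + 8x − 2·(84 + 3x) = 16.
Collecting terms: 2x = 16, so x = 8.
Then 2E = 84 + 3·8 = 108, so E = 54, V = 2E/4 = 27, F = 21 + 8 = 29.

27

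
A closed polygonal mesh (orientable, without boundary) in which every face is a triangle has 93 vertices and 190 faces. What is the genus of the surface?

2

Every face is a triangle, so 2E = 3·190 = 570, giving E = 285.
χ = V − E + F = 93 − 285 + 190 = -2.
For a closed orientable surface χ = 2 − 2g, so g = (2 − (-2))/2 = 2.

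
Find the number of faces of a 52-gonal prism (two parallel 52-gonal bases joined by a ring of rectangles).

54

A prism on an n-gon has two n-gon bases and n rectangular sides: V = 2·52 = 104, E = 3·52 = 156, F = 52 + 2 = 54.
Check: V − E + F = 104 − 156 + 54 = 2.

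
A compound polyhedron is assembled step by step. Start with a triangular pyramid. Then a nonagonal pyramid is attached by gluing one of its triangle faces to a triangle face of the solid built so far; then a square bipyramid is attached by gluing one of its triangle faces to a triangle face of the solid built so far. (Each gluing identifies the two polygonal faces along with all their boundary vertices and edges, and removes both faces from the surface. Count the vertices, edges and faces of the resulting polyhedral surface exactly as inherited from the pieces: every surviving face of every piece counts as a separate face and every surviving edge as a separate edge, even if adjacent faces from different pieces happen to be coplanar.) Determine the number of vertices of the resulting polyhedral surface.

14

A triangular pyramid: V=4, E=6, F=4.
Attach a nonagonal pyramid (V=10, E=18, F=10) along a 3-gon: merge 3 vertices and 3 edges, delete both glued faces → V=11, E=21, F=12.
Attach a square bipyramid (V=6, E=12, F=8) along a 3-gon: merge 3 vertices and 3 edges, delete both glued faces → V=14, E=30, F=18.
Check: V − E + F = 14 − 30 + 18 = 2.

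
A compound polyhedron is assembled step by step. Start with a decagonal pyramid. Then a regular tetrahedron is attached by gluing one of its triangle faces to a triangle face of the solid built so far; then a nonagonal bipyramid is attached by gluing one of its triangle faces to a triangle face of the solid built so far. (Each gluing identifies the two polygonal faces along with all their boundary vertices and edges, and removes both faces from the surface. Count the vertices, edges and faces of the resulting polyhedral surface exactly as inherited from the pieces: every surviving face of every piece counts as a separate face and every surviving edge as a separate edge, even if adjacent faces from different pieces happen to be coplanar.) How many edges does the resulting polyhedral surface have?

47

A decagonal pyramid: V=11, E=20, F=11.
Attach a regular tetrahedron (V=4, E=6, F=4) along a 3-gon: merge 3 vertices and 3 edges, delete both glued faces → V=12, E=23, F=13.
Attach a nonagonal bipyramid (V=11, E=27, F=18) along a 3-gon: merge 3 vertices and 3 edges, delete both glued faces → V=20, E=47, F=29.
Check: V − E + F = 20 − 47 + 29 = 2.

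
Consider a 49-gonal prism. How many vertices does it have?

98

A prism on an n-gon has two n-gon bases and n rectangular sides: V = 2·49 = 98, E = 3·49 = 147, F = 49 + 2 = 51.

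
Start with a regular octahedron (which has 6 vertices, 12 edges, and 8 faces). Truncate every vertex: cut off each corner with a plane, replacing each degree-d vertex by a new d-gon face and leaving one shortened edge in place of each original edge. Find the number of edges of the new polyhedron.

36

Truncation replaces each original edge-end by a new vertex, so V′ = 2E = 24.
Each original edge survives, and each old vertex of degree d contributes d new edges; summing degrees gives Σd = 2E, so E′ = E + 2E = 3E = 36.
Each original face survives and each original vertex becomes one new face: F′ = F + V = 14.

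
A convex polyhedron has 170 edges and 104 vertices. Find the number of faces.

68

Here V − E + F = 2.
F = 2 − V + E = 2 − 104 + 170 = 68.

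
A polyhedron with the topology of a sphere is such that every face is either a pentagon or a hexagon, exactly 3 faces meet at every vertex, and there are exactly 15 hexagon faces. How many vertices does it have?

50

Let x be the number of pentagons; then F = 15 + x.
Edge–face incidences: 2E = 6·15 + 5·x = 90 + 5x.
Every vertex has degree 3, so 3V = 2E.
Euler: V − E + F = 2 ⇒ (2E)/3 − E + (15 + x) = 2.
Multiply by 6: 2·(2E) − 3·(2E) + 6·(15 + x) = 12, i.e. 90 + 6x − (90 + 5x) = 12.
Collecting terms: x = 12.
Then 2E = 90 + 5·12 = 150, so E = 75, V = 2E/3 = 50, F = 15 + 12 = 27.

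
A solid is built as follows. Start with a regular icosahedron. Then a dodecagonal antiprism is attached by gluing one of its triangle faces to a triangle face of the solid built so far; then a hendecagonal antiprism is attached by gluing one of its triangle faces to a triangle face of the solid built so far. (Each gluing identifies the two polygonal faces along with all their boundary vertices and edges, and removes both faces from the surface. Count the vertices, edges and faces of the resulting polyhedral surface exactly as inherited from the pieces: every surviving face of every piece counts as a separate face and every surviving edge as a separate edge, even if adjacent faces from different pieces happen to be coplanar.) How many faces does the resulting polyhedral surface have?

66

A regular icosahedron: V=12, E=30, F=20.
Attach a dodecagonal antiprism (V=24, E=48, F=26) along a 3-gon: merge 3 vertices and 3 edges, delete both glued faces → V=33, E=75, F=44.
Attach a hendecagonal antiprism (V=22, E=44, F=24) along a 3-gon: merge 3 vertices and 3 edges, delete both glued faces → V=52, E=116, F=66.
Check: V − E + F = 52 − 116 + 66 = 2.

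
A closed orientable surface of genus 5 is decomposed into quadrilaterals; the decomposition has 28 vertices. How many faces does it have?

36

χ = 2 − 2·5 = -8, and every face is a square so 4F = 2E.
V − E + F = -8 with E = 4F/2 gives 28 − (4/2 − 1)·F = -8, so F = 36 and E = 72.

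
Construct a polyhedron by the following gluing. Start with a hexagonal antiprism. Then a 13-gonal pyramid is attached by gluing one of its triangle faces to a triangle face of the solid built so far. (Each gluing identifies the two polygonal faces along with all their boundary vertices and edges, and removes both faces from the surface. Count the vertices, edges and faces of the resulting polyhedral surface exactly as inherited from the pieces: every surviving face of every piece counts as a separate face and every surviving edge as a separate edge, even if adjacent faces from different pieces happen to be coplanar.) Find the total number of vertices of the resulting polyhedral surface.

A hexagonal antiprism: V=12, E=24, F=14.
Attach a 13-gonal pyramid (V=14, E=26, F=14) along a 3-gon: merge 3 vertices and 3 edges, delete both glued faces → V=23, E=47, F=26.
Check: V − E + F = 23 − 47 + 26 = 2.

23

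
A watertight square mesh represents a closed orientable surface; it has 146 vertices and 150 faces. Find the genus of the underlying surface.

Every face is a square, so 2E = 4·150 = 600, giving E = 300.
χ = V − E + F = 146 − 300 + 150 = -4.
For a closed orientable surface χ = 2 − 2g, so g = (2 − (-4))/2 = 3.

3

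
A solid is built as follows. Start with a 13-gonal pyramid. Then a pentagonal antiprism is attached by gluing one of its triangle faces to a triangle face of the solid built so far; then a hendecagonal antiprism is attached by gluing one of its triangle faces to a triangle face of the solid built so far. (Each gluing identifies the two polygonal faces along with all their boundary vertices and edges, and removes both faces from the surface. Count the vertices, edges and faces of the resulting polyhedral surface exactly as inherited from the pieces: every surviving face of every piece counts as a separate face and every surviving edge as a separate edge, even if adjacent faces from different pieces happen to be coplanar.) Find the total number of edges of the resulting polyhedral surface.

A 13-gonal pyramid: V=14, E=26, F=14.
Attach a pentagonal antiprism (V=10, E=20, F=12) along a 3-gon: merge 3 vertices and 3 edges, delete both glued faces → V=21, E=43, F=24.
Attach a hendecagonal antiprism (V=22, E=44, F=24) along a 3-gon: merge 3 vertices and 3 edges, delete both glued faces → V=40, E=84, F=46.
Check: V − E + F = 40 − 84 + 46 = 2.

84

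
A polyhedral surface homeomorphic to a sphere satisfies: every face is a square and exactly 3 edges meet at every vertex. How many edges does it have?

12

Each face has 4 edges and each edge borders two faces, so 2E = 4F.
Each vertex has degree 3, so 3V = 2E and hence V = 4F/3.
Euler: V − E + F = 2 ⇒ (4F/3) − (4F/2) + F = 2.
Multiply by 6: (8 − 12 + 6)F = 12, i.e. 2F = 12.
So F = 6, E = 4·6/2 = 12, V = 4·6/3 = 8.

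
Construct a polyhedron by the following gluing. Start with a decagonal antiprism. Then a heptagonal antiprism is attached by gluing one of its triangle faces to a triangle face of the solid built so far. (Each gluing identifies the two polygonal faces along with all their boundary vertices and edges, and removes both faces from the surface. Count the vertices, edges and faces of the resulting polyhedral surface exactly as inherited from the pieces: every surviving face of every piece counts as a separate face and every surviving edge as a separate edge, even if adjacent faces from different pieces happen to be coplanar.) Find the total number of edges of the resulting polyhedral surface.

65

A decagonal antiprism: V=20, E=40, F=22.
Attach a heptagonal antiprism (V=14, E=28, F=16) along a 3-gon: merge 3 vertices and 3 edges, delete both glued faces → V=31, E=65, F=36.
Check: V − E + F = 31 − 65 + 36 = 2.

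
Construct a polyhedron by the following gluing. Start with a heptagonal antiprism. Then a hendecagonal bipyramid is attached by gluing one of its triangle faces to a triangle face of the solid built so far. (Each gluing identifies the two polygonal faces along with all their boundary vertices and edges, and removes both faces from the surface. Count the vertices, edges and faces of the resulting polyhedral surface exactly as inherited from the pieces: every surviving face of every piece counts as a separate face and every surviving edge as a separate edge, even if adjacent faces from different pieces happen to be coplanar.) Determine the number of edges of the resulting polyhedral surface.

58

A heptagonal antiprism: V=14, E=28, F=16.
Attach a hendecagonal bipyramid (V=13, E=33, F=22) along a 3-gon: merge 3 vertices and 3 edges, delete both glued faces → V=24, E=58, F=36.
Check: V − E + F = 24 − 58 + 36 = 2.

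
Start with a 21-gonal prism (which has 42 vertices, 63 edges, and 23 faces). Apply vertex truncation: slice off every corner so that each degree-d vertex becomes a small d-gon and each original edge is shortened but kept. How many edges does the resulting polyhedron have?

Truncation replaces each original edge-end by a new vertex, so V′ = 2E = 126.
Each original edge survives, and each old vertex of degree d contributes d new edges; summing degrees gives Σd = 2E, so E′ = E + 2E = 3E = 189.
Each original face survives and each original vertex becomes one new face: F′ = F + V = 65.

189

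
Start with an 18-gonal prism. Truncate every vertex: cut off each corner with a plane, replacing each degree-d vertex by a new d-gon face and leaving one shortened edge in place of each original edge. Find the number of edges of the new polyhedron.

162

The base solid has V = 36, E = 54, F = 20.
Truncation replaces each original edge-end by a new vertex, so V′ = 2E = 108.
Each original edge survives, and each old vertex of degree d contributes d new edges; summing degrees gives Σd = 2E, so E′ = E + 2E = 3E = 162.
Each original face survives and each original vertex becomes one new face: F′ = F + V = 56.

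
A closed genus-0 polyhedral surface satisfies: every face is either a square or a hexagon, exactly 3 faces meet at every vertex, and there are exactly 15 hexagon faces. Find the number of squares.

6

Let x be the number of squares; then F = 15 + x.
Edge–face incidences: 2E = 6·15 + 4·x = 90 + 4x.
Every vertex has degree 3, so 3V = 2E.
Euler: V − E + F = 2 ⇒ (2E)/3 − E + (15 + x) = 2.
Multiply by 6: 2·(2E) − 3·(2E) + 6·(15 + x) = 12, i.e. 90 + 6x − (90 + 4x) = 12.
Collecting terms: 2x = 12, so x = 6.
Then 2E = 90 + 4·6 = 114, so E = 57, V = 2E/3 = 38, F = 15 + 6 = 21.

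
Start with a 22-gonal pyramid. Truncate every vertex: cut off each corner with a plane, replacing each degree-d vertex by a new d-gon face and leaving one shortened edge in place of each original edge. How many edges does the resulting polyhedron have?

The base solid has V = 23, E = 44, F = 23.
Truncation replaces each original edge-end by a new vertex, so V′ = 2E = 88.
Each original edge survives, and each old vertex of degree d contributes d new edges; summing degrees gives Σd = 2E, so E′ = E + 2E = 3E = 132.
Each original face survives and each original vertex becomes one new face: F′ = F + V = 46.

132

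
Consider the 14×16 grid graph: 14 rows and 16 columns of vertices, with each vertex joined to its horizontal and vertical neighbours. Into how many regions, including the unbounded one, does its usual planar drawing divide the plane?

196

The grid has V = 14·16 = 224 vertices and E = 14·15 + 16·13 = 418 edges.
F = 2 − V + E = 2 − 224 + 418 = 196.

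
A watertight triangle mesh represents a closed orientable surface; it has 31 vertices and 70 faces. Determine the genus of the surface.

3

Every face is a triangle, so 2E = 3·70 = 210, giving E = 105.
χ = V − E + F = 31 − 105 + 70 = -4.
For a closed orientable surface χ = 2 − 2g, so g = (2 − (-4))/2 = 3.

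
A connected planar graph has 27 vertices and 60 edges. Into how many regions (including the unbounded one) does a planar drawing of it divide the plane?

35

Euler's formula for a connected plane graph: V − E + F = 2, so F = 2 − 27 + 60 = 35.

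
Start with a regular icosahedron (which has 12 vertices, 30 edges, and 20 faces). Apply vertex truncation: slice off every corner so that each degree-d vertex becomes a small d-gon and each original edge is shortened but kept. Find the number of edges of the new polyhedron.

Truncation replaces each original edge-end by a new vertex, so V′ = 2E = 60.
Each original edge survives, and each old vertex of degree d contributes d new edges; summing degrees gives Σd = 2E, so E′ = E + 2E = 3E = 90.
Each original face survives and each original vertex becomes one new face: F′ = F + V = 32.

90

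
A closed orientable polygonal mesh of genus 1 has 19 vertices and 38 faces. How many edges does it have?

For a closed orientable surface of genus 1, χ = 2 − 2·1 = 0.
E = V + F − (0) = 19 + 38 − (0) = 57.

57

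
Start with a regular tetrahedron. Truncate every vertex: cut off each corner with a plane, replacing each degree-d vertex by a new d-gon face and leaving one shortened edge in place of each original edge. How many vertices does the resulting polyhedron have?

12

The base solid has V = 4, E = 6, F = 4.
Truncation replaces each original edge-end by a new vertex, so V′ = 2E = 12.
Each original edge survives, and each old vertex of degree d contributes d new edges; summing degrees gives Σd = 2E, so E′ = E + 2E = 3E = 18.
Each original face survives and each original vertex becomes one new face: F′ = F + V = 8.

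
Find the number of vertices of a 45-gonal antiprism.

An antiprism on an n-gon has two n-gon caps and 2n triangles: V = 2·45 = 90, E = 4·45 = 180, F = 2·45 + 2 = 92.
Check: V − E + F = 90 − 180 + 92 = 2.

90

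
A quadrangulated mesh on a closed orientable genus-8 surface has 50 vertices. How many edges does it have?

128

χ = 2 − 2·8 = -14, and every face is a square so 4F = 2E.
V − E + F = -14 with E = 4F/2 gives 50 − (4/2 − 1)·F = -14, so F = 64 and E = 128.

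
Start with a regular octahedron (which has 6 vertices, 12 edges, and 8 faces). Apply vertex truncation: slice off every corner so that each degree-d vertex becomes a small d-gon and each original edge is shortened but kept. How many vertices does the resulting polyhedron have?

Truncation replaces each original edge-end by a new vertex, so V′ = 2E = 24.
Each original edge survives, and each old vertex of degree d contributes d new edges; summing degrees gives Σd = 2E, so E′ = E + 2E = 3E = 36.
Each original face survives and each original vertex becomes one new face: F′ = F + V = 14.

24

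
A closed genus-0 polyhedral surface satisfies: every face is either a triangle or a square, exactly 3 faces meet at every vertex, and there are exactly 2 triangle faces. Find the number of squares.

Let x be the number of squares; then F = 2 + x.
Edge–face incidences: 2E = 3·2 + 4·x = 6 + 4x.
Every vertex has degree 3, so 3V = 2E.
Euler: V − E + F = 2 ⇒ (2E)/3 − E + (2 + x) = 2.
Multiply by 6: 2·(2E) − 3·(2E) + 6·(2 + x) = 12, i.e. 12 + 6x − (6 + 4x) = 12.
Collecting terms: 2x + 6 = 12, so 2x = 6, so x = 3.
Then 2E = 6 + 4·3 = 18, so E = 9, V = 2E/3 = 6, F = 2 + 3 = 5.

3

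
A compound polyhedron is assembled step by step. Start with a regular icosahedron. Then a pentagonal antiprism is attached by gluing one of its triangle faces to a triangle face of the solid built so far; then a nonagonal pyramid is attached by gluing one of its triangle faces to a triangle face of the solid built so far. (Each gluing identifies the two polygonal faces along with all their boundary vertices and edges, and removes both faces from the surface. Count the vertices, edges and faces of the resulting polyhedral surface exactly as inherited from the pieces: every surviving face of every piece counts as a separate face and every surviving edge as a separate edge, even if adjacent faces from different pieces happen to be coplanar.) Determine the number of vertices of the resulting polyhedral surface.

A regular icosahedron: V=12, E=30, F=20.
Attach a pentagonal antiprism (V=10, E=20, F=12) along a 3-gon: merge 3 vertices and 3 edges, delete both glued faces → V=19, E=47, F=30.
Attach a nonagonal pyramid (V=10, E=18, F=10) along a 3-gon: merge 3 vertices and 3 edges, delete both glued faces → V=26, E=62, F=38.
Check: V − E + F = 26 − 62 + 38 = 2.

26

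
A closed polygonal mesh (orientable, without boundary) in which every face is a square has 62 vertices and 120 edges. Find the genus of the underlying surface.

Every face is a square and each edge borders two faces, so 4F = 2·120, giving F = 60.
χ = V − E + F = 62 − 120 + 60 = 2.
For a closed orientable surface χ = 2 − 2g, so g = (2 − (2))/2 = 0.

0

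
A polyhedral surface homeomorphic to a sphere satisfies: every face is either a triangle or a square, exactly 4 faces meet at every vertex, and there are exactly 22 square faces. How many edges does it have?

56

Let x be the number of triangles; then F = 22 + x.
Edge–face incidences: 2E = 4·22 + 3·x = 88 + 3x.
Every vertex has degree 4, so 4V = 2E.
Euler: V − E + F = 2 ⇒ (2E)/4 − E + (22 + x) = 2.
Multiply by 8: 2·(2E) − 4·(2E) + 8·(22 + x) = 16, i.e. 176 + 8x − 2·(88 + 3x) = 16.
Collecting terms: 2x = 16, so x = 8.
Then 2E = 88 + 3·8 = 112, so E = 56, V = 2E/4 = 28, F = 22 + 8 = 30.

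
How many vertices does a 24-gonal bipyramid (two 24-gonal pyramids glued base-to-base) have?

26

A bipyramid over an n-gon has 2n triangular faces and n + 2 vertices: V = 24 + 2 = 26, E = 3·24 = 72, F = 2·24 = 48.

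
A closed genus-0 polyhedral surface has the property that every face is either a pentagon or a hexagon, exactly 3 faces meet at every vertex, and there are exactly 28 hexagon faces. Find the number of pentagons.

Let x be the number of pentagons; then F = 28 + x.
Edge–face incidences: 2E = 6·28 + 5·x = 168 + 5x.
Every vertex has degree 3, so 3V = 2E.
Euler: V − E + F = 2 ⇒ (2E)/3 − E + (28 + x) = 2.
Multiply by 6: 2·(2E) − 3·(2E) + 6·(28 + x) = 12, i.e. 168 + 6x − (168 + 5x) = 12.
Collecting terms: x = 12.
Then 2E = 168 + 5·12 = 228, so E = 114, V = 2E/3 = 76, F = 28 + 12 = 40.

12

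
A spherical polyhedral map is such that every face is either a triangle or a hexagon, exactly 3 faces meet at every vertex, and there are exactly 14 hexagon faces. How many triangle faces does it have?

Let x be the number of triangles; then F = 14 + x.
Edge–face incidences: 2E = 6·14 + 3·x = 84 + 3x.
Every vertex has degree 3, so 3V = 2E.
Euler: V − E + F = 2 ⇒ (2E)/3 − E + (14 + x) = 2.
Multiply by 6: 2·(2E) − 3·(2E) + 6·(14 + x) = 12, i.e. 84 + 6x − (84 + 3x) = 12.
Collecting terms: 3x = 12, so x = 4.
Then 2E = 84 + 3·4 = 96, so E = 48, V = 2E/3 = 32, F = 14 + 4 = 18.

4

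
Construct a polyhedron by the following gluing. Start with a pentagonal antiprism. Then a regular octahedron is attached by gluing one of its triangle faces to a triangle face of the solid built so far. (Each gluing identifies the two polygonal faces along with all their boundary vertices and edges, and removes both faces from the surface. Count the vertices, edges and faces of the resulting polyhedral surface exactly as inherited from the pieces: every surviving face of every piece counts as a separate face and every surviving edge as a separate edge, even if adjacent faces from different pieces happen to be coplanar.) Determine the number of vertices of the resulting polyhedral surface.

13

A pentagonal antiprism: V=10, E=20, F=12.
Attach a regular octahedron (V=6, E=12, F=8) along a 3-gon: merge 3 vertices and 3 edges, delete both glued faces → V=13, E=29, F=18.
Check: V − E + F = 13 − 29 + 18 = 2.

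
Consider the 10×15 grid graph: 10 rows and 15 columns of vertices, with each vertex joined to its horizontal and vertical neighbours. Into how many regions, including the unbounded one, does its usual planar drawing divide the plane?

127

The grid has V = 10·15 = 150 vertices and E = 10·14 + 15·9 = 275 edges.
F = 2 − V + E = 2 − 150 + 275 = 127.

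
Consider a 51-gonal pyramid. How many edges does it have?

A pyramid on an n-gon base has one n-gon and n triangles: V = 51 + 1 = 52, E = 2·51 = 102, F = 51 + 1 = 52.
Check: V − E + F = 52 − 102 + 52 = 2.

102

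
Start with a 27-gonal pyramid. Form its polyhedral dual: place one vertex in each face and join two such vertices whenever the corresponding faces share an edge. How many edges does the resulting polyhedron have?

The base solid has V = 28, E = 54, F = 28.
The dual swaps V and F and preserves E: V′ = F = 28, E′ = E = 54, F′ = V = 28.

54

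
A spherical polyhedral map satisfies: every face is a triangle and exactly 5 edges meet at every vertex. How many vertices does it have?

12

Each face has 3 edges and each edge borders two faces, so 2E = 3F.
Each vertex has degree 5, so 5V = 2E and hence V = 3F/5.
Euler: V − E + F = 2 ⇒ (3F/5) − (3F/2) + F = 2.
Multiply by 10: (6 − 15 + 10)F = 20, i.e. 1F = 20.
So F = 20, E = 3·20/2 = 30, V = 3·20/5 = 12.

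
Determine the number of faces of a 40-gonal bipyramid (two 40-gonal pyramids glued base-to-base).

A bipyramid over an n-gon has 2n triangular faces and n + 2 vertices: V = 40 + 2 = 42, E = 3·40 = 120, F = 2·40 = 80.

80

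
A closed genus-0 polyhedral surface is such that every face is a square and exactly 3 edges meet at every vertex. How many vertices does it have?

8

Each face has 4 edges and each edge borders two faces, so 2E = 4F.
Each vertex has degree 3, so 3V = 2E and hence V = 4F/3.
Euler: V − E + F = 2 ⇒ (4F/3) − (4F/2) + F = 2.
Multiply by 6: (8 − 12 + 6)F = 12, i.e. 2F = 12.
So F = 6, E = 4·6/2 = 12, V = 4·6/3 = 8.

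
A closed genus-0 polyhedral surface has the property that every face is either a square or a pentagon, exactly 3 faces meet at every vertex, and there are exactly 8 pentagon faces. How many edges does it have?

24

Let x be the number of squares; then F = 8 + x.
Edge–face incidences: 2E = 5·8 + 4·x = 40 + 4x.
Every vertex has degree 3, so 3V = 2E.
Euler: V − E + F = 2 ⇒ (2E)/3 − E + (8 + x) = 2.
Multiply by 6: 2·(2E) − 3·(2E) + 6·(8 + x) = 12, i.e. 48 + 6x − (40 + 4x) = 12.
Collecting terms: 2x + 8 = 12, so 2x = 4, so x = 2.
Then 2E = 40 + 4·2 = 48, so E = 24, V = 2E/3 = 16, F = 8 + 2 = 10.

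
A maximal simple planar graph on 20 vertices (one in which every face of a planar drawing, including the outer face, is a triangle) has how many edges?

In a plane triangulation 3F = 2E and V − E + F = 2, so E = 3V − 6 = 3·20 − 6 = 54.

54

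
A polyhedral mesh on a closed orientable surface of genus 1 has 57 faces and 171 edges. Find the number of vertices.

114

For a closed orientable surface of genus 1, χ = 2 − 2·1 = 0.
V = 0 + E − F = 0 + 171 − 57 = 114.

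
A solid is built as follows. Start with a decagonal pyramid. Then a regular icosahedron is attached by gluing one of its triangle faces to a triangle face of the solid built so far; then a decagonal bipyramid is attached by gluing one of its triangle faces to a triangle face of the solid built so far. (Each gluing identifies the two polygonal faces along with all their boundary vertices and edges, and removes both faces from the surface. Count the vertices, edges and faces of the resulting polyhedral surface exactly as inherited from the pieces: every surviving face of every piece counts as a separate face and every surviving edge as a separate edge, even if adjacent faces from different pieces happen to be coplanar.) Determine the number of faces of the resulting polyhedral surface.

A decagonal pyramid: V=11, E=20, F=11.
Attach a regular icosahedron (V=12, E=30, F=20) along a 3-gon: merge 3 vertices and 3 edges, delete both glued faces → V=20, E=47, F=29.
Attach a decagonal bipyramid (V=12, E=30, F=20) along a 3-gon: merge 3 vertices and 3 edges, delete both glued faces → V=29, E=74, F=47.
Check: V − E + F = 29 − 74 + 47 = 2.

47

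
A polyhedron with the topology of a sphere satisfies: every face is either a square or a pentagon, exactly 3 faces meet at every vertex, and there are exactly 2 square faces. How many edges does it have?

Let x be the number of pentagons; then F = 2 + x.
Edge–face incidences: 2E = 4·2 + 5·x = 8 + 5x.
Every vertex has degree 3, so 3V = 2E.
Euler: V − E + F = 2 ⇒ (2E)/3 − E + (2 + x) = 2.
Multiply by 6: 2·(2E) − 3·(2E) + 6·(2 + x) = 12, i.e. 12 + 6x − (8 + 5x) = 12.
Collecting terms: x + 4 = 12, so x = 8.
Then 2E = 8 + 5·8 = 48, so E = 24, V = 2E/3 = 16, F = 2 + 8 = 10.

24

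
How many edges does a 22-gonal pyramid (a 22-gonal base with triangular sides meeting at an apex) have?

44

A pyramid on an n-gon base has one n-gon and n triangles: V = 22 + 1 = 23, E = 2·22 = 44, F = 22 + 1 = 23.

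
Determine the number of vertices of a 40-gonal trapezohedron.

The n-trapezohedron (dual of the n-antiprism) has V = 2·40 + 2 = 82, E = 4·40 = 160, F = 2·40 = 80.

82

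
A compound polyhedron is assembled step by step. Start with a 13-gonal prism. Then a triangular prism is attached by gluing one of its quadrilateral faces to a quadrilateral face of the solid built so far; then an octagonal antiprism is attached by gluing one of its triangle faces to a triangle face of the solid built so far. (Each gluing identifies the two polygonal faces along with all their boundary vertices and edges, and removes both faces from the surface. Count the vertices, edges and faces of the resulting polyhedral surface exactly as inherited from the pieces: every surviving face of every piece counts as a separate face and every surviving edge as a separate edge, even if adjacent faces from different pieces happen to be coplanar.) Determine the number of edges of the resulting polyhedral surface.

A 13-gonal prism: V=26, E=39, F=15.
Attach a triangular prism (V=6, E=9, F=5) along a 4-gon: merge 4 vertices and 4 edges, delete both glued faces → V=28, E=44, F=18.
Attach an octagonal antiprism (V=16, E=32, F=18) along a 3-gon: merge 3 vertices and 3 edges, delete both glued faces → V=41, E=73, F=34.
Check: V − E + F = 41 − 73 + 34 = 2.

73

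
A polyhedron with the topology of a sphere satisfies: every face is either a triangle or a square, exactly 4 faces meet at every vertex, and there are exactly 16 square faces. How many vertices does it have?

Let x be the number of triangles; then F = 16 + x.
Edge–face incidences: 2E = 4·16 + 3·x = 64 + 3x.
Every vertex has degree 4, so 4V = 2E.
Euler: V − E + F = 2 ⇒ (2E)/4 − E + (16 + x) = 2.
Multiply by 8: 2·(2E) − 4·(2E) + 8·(16 + x) = 16, i.e. 128 + 8x − 2·(64 + 3x) = 16.
Collecting terms: 2x = 16, so x = 8.
Then 2E = 64 + 3·8 = 88, so E = 44, V = 2E/4 = 22, F = 16 + 8 = 24.

22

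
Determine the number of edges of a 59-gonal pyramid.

A pyramid on an n-gon base has one n-gon and n triangles: V = 59 + 1 = 60, E = 2·59 = 118, F = 59 + 1 = 60.
Check: V − E + F = 60 − 118 + 60 = 2.

118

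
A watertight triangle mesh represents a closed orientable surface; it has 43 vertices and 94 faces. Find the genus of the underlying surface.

Every face is a triangle, so 2E = 3·94 = 282, giving E = 141.
χ = V − E + F = 43 − 141 + 94 = -4.
For a closed orientable surface χ = 2 − 2g, so g = (2 − (-4))/2 = 3.

3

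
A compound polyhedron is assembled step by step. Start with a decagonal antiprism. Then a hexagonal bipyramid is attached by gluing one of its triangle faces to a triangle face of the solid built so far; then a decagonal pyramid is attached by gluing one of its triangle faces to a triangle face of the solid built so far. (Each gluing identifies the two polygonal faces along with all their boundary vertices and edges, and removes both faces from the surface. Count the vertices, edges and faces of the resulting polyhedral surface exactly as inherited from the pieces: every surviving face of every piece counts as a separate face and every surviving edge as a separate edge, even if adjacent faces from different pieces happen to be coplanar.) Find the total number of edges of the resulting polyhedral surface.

72

A decagonal antiprism: V=20, E=40, F=22.
Attach a hexagonal bipyramid (V=8, E=18, F=12) along a 3-gon: merge 3 vertices and 3 edges, delete both glued faces → V=25, E=55, F=32.
Attach a decagonal pyramid (V=11, E=20, F=11) along a 3-gon: merge 3 vertices and 3 edges, delete both glued faces → V=33, E=72, F=41.
Check: V − E + F = 33 − 72 + 41 = 2.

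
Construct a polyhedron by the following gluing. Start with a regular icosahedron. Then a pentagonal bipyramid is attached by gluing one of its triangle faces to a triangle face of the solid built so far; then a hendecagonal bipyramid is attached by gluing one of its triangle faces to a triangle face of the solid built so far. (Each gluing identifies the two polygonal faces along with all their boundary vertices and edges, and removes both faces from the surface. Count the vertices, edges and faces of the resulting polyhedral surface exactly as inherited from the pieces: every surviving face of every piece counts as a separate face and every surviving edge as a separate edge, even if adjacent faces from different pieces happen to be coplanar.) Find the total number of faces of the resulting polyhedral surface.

A regular icosahedron: V=12, E=30, F=20.
Attach a pentagonal bipyramid (V=7, E=15, F=10) along a 3-gon: merge 3 vertices and 3 edges, delete both glued faces → V=16, E=42, F=28.
Attach a hendecagonal bipyramid (V=13, E=33, F=22) along a 3-gon: merge 3 vertices and 3 edges, delete both glued faces → V=26, E=72, F=48.
Check: V − E + F = 26 − 72 + 48 = 2.

48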